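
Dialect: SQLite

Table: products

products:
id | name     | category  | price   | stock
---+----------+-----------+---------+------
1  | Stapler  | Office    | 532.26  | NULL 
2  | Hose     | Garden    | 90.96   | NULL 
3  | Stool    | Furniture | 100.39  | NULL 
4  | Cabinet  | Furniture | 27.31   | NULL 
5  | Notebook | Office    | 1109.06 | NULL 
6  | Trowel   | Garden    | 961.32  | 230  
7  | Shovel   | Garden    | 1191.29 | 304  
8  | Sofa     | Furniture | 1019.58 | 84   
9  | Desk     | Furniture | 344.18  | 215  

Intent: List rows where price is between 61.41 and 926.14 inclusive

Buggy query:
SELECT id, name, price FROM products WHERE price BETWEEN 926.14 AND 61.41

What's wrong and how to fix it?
Bug: The bounds are reversed; BETWEEN a AND b requires a <= b to match anything

Fix: Swap the bounds so the smaller value comes first

Corrected query:
SELECT id, name, price FROM products WHERE price BETWEEN 61.41 AND 926.14

Result:
id | name    | price 
---+---------+-------
1  | Stapler | 532.26
2  | Hose    | 90.96 
3  | Stool   | 100.39
9  | Desk    | 344.18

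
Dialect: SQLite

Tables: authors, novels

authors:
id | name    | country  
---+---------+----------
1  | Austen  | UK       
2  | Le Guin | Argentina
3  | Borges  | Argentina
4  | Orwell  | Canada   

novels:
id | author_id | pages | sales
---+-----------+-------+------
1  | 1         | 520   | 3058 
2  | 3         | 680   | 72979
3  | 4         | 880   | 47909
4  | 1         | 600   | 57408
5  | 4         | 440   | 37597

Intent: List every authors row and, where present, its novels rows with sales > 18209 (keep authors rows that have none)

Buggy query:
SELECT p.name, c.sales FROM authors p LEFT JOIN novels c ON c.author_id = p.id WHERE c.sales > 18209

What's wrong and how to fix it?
Bug: A WHERE condition on the right-hand table after LEFT JOIN drops unmatched parents

Fix: Move the right-table condition into the ON clause so unmatched parents are kept

Corrected query:
SELECT p.name, c.sales FROM authors p LEFT JOIN novels c ON c.author_id = p.id AND c.sales > 18209

Result:
name    | sales
--------+------
Austen  | 57408
Le Guin | NULL 
Borges  | 72979
Orwell  | 37597
Orwell  | 47909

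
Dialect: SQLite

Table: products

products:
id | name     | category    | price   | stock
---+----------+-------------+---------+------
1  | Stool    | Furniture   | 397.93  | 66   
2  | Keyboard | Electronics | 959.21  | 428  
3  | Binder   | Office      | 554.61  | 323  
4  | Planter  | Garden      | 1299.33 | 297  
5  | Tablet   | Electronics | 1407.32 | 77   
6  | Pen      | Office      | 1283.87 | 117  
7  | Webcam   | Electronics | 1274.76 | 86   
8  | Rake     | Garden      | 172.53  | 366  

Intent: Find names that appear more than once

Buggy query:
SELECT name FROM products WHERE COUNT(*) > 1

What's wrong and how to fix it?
Bug: COUNT(*) is an aggregate and cannot be used in WHERE

Fix: Group first, then use HAVING for the count condition

Corrected query:
SELECT name FROM products GROUP BY name HAVING COUNT(*) > 1

Result:
(no rows)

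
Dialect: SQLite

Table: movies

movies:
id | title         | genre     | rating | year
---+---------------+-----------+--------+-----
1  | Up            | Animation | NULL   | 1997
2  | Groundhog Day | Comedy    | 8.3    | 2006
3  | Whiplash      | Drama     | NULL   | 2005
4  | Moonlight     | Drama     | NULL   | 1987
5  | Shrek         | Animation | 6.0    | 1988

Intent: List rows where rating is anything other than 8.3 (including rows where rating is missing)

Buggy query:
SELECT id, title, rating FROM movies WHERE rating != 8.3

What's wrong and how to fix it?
Bug: 'rating != 8.3' is unknown when rating is NULL, so NULL rows are silently excluded

Fix: Handle NULL separately with IS NULL alongside the inequality

Corrected query:
SELECT id, title, rating FROM movies WHERE rating != 8.3 OR rating IS NULL

Result:
id | title     | rating
---+-----------+-------
1  | Up        | NULL  
3  | Whiplash  | NULL  
4  | Moonlight | NULL  
5  | Shrek     | 6     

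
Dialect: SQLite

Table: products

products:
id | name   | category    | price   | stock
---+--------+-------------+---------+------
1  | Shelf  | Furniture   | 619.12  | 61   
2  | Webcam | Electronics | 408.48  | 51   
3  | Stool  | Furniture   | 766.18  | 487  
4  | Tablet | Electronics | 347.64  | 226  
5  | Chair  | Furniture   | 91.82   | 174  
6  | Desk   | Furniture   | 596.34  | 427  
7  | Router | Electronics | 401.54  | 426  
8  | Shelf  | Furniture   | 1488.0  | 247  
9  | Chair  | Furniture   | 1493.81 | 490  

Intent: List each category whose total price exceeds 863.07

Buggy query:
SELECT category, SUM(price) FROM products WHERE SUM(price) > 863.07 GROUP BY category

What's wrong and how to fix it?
Bug: WHERE runs before GROUP BY, so aggregates aren't available there

Fix: Use HAVING (which filters groups after aggregation) instead of WHERE

Corrected query:
SELECT category, SUM(price) FROM products GROUP BY category HAVING SUM(price) > 863.07

Result:
category    | SUM(price)
------------+-----------
Electronics | 1157.66   
Furniture   | 5055.27   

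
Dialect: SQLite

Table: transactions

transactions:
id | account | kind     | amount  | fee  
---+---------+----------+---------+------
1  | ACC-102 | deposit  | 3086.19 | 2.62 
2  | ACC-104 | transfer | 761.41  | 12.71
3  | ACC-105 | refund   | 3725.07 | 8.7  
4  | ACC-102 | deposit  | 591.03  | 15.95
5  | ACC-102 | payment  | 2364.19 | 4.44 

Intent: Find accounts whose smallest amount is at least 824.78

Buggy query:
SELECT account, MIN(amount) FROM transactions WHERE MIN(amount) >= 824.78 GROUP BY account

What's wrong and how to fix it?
Bug: MIN() in WHERE is a misuse of aggregate

Fix: Replace WHERE with HAVING after the GROUP BY

Corrected query:
SELECT account, MIN(amount) FROM transactions GROUP BY account HAVING MIN(amount) >= 824.78

Result:
account | MIN(amount)
--------+------------
ACC-105 | 3725.07    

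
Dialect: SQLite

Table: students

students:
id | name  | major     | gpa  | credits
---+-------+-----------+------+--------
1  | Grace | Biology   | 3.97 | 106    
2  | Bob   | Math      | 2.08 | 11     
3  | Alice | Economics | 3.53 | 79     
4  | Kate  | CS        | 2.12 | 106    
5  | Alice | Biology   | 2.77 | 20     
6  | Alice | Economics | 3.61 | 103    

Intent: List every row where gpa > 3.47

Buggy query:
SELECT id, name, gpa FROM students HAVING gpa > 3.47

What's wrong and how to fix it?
Bug: This is a non-aggregate query (no GROUP BY, no aggregates), so in SQLite the HAVING clause is invalid here; a row-level condition belongs in WHERE

Fix: Replace HAVING with WHERE since the condition applies to individual rows

Corrected query:
SELECT id, name, gpa FROM students WHERE gpa > 3.47

Result:
id | name  | gpa 
---+-------+-----
1  | Grace | 3.97
3  | Alice | 3.53
6  | Alice | 3.61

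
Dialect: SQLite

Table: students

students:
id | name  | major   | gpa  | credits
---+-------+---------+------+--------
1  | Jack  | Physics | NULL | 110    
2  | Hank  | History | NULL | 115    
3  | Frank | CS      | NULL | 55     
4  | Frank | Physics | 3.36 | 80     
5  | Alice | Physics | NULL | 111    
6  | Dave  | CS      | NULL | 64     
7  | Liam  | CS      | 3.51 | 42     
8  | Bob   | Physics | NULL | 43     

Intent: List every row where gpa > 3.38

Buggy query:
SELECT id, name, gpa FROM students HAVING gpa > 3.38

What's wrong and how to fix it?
Bug: HAVING filters the output of aggregation, but this query has no GROUP BY and no aggregate functions, so SQLite rejects it (HAVING clause on a non-aggregate query); the condition here is per row

Fix: Use WHERE for row-level filtering

Corrected query:
SELECT id, name, gpa FROM students WHERE gpa > 3.38

Result:
id | name | gpa 
---+------+-----
7  | Liam | 3.51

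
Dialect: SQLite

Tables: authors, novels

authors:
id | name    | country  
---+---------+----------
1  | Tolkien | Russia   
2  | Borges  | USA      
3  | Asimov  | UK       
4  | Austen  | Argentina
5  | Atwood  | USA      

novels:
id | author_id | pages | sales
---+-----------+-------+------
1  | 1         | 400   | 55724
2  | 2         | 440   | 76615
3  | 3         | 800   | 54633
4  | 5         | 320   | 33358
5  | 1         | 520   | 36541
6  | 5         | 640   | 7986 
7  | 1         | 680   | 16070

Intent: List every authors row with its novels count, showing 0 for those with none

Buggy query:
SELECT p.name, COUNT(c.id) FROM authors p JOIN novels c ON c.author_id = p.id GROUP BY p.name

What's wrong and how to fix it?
Bug: INNER JOIN drops authors rows that have no matching novels rows

Fix: Switch to LEFT JOIN to retain unmatched parent rows

Corrected query:
SELECT p.name, COUNT(c.id) FROM authors p LEFT JOIN novels c ON c.author_id = p.id GROUP BY p.name

Result:
name    | COUNT(c.id)
--------+------------
Asimov  | 1          
Atwood  | 2          
Austen  | 0          
Borges  | 1          
Tolkien | 3          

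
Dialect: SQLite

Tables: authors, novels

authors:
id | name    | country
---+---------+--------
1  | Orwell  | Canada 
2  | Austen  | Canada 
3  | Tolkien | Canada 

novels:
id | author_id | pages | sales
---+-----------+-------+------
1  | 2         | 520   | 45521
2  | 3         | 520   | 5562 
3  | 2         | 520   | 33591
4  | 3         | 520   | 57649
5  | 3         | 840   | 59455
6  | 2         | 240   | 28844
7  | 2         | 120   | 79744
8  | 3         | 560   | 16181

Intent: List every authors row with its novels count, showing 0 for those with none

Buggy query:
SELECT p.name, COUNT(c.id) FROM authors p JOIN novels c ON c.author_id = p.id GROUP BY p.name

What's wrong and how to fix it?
Bug: INNER JOIN drops authors rows that have no matching novels rows

Fix: Switch to LEFT JOIN to retain unmatched parent rows

Corrected query:
SELECT p.name, COUNT(c.id) FROM authors p LEFT JOIN novels c ON c.author_id = p.id GROUP BY p.name

Result:
name    | COUNT(c.id)
--------+------------
Austen  | 4          
Orwell  | 0          
Tolkien | 4          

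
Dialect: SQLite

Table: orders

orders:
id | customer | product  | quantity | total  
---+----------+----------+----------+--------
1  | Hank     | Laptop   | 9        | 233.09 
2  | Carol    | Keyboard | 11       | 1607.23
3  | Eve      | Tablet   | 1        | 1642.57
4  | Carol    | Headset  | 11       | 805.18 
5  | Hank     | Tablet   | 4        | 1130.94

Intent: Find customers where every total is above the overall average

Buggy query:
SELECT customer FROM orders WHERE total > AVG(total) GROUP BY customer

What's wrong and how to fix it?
Bug: AVG() is an aggregate; it can't sit directly in WHERE

Fix: Compute the overall average in a scalar subquery and compare each group's MIN against it in HAVING

Corrected query:
SELECT customer FROM orders GROUP BY customer HAVING MIN(total) > (SELECT AVG(total) FROM orders)

Result:
customer
--------
Eve     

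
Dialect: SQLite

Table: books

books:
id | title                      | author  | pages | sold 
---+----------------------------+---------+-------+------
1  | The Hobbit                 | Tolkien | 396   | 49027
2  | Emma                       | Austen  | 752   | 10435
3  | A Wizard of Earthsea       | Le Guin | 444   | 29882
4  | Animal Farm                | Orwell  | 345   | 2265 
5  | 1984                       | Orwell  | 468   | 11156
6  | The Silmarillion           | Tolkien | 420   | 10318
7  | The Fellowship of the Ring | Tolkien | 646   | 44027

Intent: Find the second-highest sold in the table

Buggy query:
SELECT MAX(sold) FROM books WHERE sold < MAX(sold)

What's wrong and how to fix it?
Bug: MAX(sold) on the right of the comparison is an aggregate-in-WHERE error

Fix: Put the inner MAX in a scalar subquery

Corrected query:
SELECT MAX(sold) FROM books WHERE sold < (SELECT MAX(sold) FROM books)

Result:
MAX(sold)
---------
44027    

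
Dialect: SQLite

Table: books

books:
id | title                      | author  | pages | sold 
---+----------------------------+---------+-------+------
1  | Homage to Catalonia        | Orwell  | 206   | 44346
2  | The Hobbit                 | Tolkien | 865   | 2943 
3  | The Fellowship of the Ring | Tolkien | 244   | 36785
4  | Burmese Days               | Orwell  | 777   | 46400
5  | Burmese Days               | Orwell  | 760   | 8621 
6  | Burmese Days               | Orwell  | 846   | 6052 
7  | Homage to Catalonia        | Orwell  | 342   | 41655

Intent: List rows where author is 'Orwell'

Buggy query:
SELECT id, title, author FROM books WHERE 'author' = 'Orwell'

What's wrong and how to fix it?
Bug: 'author' in single quotes is a string literal, not the column; the comparison is literal-vs-literal and never true

Fix: Remove the quotes around the column name (or use double quotes for an identifier)

Corrected query:
SELECT id, title, author FROM books WHERE author = 'Orwell'

Result:
id | title               | author
---+---------------------+-------
1  | Homage to Catalonia | Orwell
4  | Burmese Days        | Orwell
5  | Burmese Days        | Orwell
6  | Burmese Days        | Orwell
7  | Homage to Catalonia | Orwell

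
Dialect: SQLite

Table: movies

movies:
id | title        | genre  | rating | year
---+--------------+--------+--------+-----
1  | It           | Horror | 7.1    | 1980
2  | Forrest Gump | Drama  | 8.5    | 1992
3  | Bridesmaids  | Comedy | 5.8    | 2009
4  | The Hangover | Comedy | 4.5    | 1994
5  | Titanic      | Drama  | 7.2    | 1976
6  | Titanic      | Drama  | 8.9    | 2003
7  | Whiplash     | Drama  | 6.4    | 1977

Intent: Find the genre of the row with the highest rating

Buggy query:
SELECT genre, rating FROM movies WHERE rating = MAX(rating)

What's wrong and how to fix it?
Bug: WHERE is evaluated per row; an aggregate over the whole table isn't defined there

Fix: Wrap MAX in a scalar subquery so WHERE compares against a single value

Corrected query:
SELECT genre, rating FROM movies WHERE rating = (SELECT MAX(rating) FROM movies)

Result:
genre | rating
------+-------
Drama | 8.9   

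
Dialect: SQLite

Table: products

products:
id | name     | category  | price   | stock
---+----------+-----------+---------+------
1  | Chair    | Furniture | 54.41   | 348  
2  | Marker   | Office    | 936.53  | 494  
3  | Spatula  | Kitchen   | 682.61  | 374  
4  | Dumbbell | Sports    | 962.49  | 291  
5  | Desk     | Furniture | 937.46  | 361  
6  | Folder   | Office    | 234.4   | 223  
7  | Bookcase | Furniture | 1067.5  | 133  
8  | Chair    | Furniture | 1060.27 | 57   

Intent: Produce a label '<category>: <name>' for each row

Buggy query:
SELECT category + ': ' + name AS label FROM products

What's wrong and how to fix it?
Bug: SQLite uses || for string concatenation; + coerces text to numbers (yielding 0)

Fix: Use the || operator for string concatenation

Corrected query:
SELECT category || ': ' || name AS label FROM products

Result:
label              
-------------------
Furniture: Chair   
Office: Marker     
Kitchen: Spatula   
Sports: Dumbbell   
Furniture: Desk    
Office: Folder     
Furniture: Bookcase
Furniture: Chair   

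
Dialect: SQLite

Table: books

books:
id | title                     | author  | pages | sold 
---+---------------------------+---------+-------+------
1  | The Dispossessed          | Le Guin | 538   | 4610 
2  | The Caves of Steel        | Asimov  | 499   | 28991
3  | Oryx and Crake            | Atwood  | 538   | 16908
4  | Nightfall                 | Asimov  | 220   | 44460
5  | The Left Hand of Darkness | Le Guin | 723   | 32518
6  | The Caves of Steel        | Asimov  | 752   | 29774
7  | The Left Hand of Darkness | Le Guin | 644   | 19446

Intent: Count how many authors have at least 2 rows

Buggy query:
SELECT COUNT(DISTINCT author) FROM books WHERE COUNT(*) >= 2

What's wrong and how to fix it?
Bug: COUNT(*) cannot appear in WHERE; the per-group count doesn't exist yet

Fix: Use a subquery that GROUPs and filters with HAVING, then count its rows

Corrected query:
SELECT COUNT(*) FROM (SELECT author FROM books GROUP BY author HAVING COUNT(*) >= 2)

Result:
COUNT(*)
--------
2       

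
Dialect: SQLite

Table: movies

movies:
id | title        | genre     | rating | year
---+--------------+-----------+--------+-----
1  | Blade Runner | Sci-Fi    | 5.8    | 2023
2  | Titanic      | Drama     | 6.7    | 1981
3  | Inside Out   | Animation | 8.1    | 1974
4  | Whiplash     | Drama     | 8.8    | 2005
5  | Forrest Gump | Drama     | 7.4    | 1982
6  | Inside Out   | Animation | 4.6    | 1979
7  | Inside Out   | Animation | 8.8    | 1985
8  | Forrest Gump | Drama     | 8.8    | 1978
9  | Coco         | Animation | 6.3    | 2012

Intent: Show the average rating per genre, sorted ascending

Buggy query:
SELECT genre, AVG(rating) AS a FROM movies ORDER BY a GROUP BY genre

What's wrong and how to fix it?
Bug: GROUP BY must precede ORDER BY

Fix: Move ORDER BY to the end, after GROUP BY

Corrected query:
SELECT genre, AVG(rating) AS a FROM movies GROUP BY genre ORDER BY a

Result:
genre     | a    
----------+------
Sci-Fi    | 5.8  
Animation | 6.95 
Drama     | 7.925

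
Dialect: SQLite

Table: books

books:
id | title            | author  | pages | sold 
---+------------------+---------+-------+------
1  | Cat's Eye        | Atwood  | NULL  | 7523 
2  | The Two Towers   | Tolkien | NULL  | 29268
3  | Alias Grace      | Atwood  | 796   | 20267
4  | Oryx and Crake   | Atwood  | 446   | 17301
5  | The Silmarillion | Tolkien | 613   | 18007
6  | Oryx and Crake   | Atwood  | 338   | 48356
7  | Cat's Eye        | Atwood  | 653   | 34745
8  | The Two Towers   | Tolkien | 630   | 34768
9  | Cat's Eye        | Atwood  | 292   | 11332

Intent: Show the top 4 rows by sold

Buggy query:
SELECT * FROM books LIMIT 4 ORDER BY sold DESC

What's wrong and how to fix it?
Bug: LIMIT must come after ORDER BY

Fix: Swap the clauses: ORDER BY first, then LIMIT

Corrected query:
SELECT * FROM books ORDER BY sold DESC LIMIT 4

Result:
id | title          | author  | pages | sold 
---+----------------+---------+-------+------
6  | Oryx and Crake | Atwood  | 338   | 48356
8  | The Two Towers | Tolkien | 630   | 34768
7  | Cat's Eye      | Atwood  | 653   | 34745
2  | The Two Towers | Tolkien | NULL  | 29268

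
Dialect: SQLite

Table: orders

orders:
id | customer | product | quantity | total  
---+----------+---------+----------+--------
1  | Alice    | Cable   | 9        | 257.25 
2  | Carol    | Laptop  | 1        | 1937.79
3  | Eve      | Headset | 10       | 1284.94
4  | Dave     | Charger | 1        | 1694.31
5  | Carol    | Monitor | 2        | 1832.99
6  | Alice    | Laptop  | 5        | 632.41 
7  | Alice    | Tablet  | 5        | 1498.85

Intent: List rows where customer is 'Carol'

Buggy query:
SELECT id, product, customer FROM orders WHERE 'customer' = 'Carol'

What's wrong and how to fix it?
Bug: Single quotes denote string literals in SQL; the column name is being compared as a constant string

Fix: Reference the column as customer without single quotes

Corrected query:
SELECT id, product, customer FROM orders WHERE customer = 'Carol'

Result:
id | product | customer
---+---------+---------
2  | Laptop  | Carol   
5  | Monitor | Carol   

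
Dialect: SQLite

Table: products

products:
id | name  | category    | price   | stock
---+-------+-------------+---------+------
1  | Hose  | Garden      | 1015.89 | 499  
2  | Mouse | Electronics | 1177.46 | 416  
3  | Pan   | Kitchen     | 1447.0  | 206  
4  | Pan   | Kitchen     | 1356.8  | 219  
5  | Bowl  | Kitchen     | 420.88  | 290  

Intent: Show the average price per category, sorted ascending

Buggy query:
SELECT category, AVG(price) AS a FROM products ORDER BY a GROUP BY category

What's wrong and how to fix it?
Bug: GROUP BY must precede ORDER BY

Fix: Move ORDER BY to the end, after GROUP BY

Corrected query:
SELECT category, AVG(price) AS a FROM products GROUP BY category ORDER BY a

Result:
category    | a          
------------+------------
Garden      | 1015.89    
Kitchen     | 1074.893333
Electronics | 1177.46    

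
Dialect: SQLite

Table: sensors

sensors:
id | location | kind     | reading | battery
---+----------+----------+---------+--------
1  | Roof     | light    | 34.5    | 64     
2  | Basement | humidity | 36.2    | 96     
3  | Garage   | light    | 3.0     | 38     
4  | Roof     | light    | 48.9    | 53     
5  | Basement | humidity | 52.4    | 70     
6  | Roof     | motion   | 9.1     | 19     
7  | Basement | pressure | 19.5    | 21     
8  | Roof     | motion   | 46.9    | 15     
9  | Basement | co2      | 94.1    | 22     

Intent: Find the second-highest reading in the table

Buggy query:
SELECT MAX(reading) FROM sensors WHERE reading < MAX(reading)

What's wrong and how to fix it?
Bug: The inner MAX is an aggregate inside WHERE, which is not allowed

Fix: Put the inner MAX in a scalar subquery

Corrected query:
SELECT MAX(reading) FROM sensors WHERE reading < (SELECT MAX(reading) FROM sensors)

Result:
MAX(reading)
------------
52.4        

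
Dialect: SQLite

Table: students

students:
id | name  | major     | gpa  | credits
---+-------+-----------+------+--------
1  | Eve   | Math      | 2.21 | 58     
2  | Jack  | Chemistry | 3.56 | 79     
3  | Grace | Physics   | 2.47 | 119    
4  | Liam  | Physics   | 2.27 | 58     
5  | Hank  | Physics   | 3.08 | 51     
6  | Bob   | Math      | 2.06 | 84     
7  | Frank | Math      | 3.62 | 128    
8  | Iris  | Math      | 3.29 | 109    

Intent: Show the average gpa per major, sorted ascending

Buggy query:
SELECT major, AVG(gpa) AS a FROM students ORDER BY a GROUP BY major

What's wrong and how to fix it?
Bug: GROUP BY must precede ORDER BY

Fix: Move ORDER BY to the end, after GROUP BY

Corrected query:
SELECT major, AVG(gpa) AS a FROM students GROUP BY major ORDER BY a

Result:
major     | a       
----------+---------
Physics   | 2.606667
Math      | 2.795   
Chemistry | 3.56    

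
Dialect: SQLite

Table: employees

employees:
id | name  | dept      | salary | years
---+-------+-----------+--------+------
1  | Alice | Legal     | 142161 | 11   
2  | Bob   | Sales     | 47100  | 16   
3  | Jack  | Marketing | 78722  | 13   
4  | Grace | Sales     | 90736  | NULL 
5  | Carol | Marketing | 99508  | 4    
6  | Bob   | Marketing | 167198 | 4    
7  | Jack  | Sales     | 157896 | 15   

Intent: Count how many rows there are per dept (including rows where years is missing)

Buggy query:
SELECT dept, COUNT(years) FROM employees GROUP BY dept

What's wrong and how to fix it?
Bug: COUNT(column) counts non-NULL values only; rows with NULL years aren't counted

Fix: Use COUNT(*) to count all rows regardless of NULL

Corrected query:
SELECT dept, COUNT(*) FROM employees GROUP BY dept

Result:
dept      | COUNT(*)
----------+---------
Legal     | 1       
Marketing | 3       
Sales     | 3       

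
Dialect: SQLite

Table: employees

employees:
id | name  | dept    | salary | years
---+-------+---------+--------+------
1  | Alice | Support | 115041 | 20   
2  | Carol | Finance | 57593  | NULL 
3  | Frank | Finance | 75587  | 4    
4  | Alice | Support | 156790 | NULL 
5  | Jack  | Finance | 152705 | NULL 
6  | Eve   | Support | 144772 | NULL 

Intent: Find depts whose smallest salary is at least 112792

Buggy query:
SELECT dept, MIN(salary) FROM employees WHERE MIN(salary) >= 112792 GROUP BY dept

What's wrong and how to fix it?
Bug: Aggregates like MIN are computed per group after WHERE runs

Fix: Use HAVING for the per-group MIN condition

Corrected query:
SELECT dept, MIN(salary) FROM employees GROUP BY dept HAVING MIN(salary) >= 112792

Result:
dept    | MIN(salary)
--------+------------
Support | 115041     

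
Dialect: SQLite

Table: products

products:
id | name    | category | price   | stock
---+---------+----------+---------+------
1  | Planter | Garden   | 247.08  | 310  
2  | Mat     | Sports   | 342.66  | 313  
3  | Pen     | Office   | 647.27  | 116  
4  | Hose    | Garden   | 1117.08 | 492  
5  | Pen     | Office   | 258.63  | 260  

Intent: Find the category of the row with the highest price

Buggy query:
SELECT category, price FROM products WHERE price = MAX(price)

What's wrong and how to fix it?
Bug: WHERE is evaluated per row; an aggregate over the whole table isn't defined there

Fix: Wrap MAX in a scalar subquery so WHERE compares against a single value

Corrected query:
SELECT category, price FROM products WHERE price = (SELECT MAX(price) FROM products)

Result:
category | price  
---------+--------
Garden   | 1117.08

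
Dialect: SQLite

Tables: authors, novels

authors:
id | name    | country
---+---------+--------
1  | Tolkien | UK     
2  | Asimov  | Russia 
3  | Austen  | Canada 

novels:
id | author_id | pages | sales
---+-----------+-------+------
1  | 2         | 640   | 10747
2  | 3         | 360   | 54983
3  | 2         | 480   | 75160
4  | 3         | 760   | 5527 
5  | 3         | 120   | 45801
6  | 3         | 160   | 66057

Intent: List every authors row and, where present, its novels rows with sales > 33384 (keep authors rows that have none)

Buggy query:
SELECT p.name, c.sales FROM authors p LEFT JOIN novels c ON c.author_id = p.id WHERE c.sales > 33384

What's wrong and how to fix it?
Bug: Filtering c.sales in WHERE discards the NULL rows produced by LEFT JOIN, turning it into an inner join

Fix: Put 'c.sales > 33384' in the JOIN's ON clause instead of WHERE

Corrected query:
SELECT p.name, c.sales FROM authors p LEFT JOIN novels c ON c.author_id = p.id AND c.sales > 33384

Result:
name    | sales
--------+------
Tolkien | NULL 
Asimov  | 75160
Austen  | 45801
Austen  | 54983
Austen  | 66057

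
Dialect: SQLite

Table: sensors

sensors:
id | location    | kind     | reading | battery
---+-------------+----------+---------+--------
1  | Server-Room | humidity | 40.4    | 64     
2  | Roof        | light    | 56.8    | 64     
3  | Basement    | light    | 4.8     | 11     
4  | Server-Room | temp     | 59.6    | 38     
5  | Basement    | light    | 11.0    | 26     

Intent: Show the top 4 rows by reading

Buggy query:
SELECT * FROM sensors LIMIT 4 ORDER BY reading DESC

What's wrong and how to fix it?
Bug: LIMIT must come after ORDER BY

Fix: Sort with ORDER BY, then apply LIMIT

Corrected query:
SELECT * FROM sensors ORDER BY reading DESC LIMIT 4

Result:
id | location    | kind     | reading | battery
---+-------------+----------+---------+--------
4  | Server-Room | temp     | 59.6    | 38     
2  | Roof        | light    | 56.8    | 64     
1  | Server-Room | humidity | 40.4    | 64     
5  | Basement    | light    | 11      | 26     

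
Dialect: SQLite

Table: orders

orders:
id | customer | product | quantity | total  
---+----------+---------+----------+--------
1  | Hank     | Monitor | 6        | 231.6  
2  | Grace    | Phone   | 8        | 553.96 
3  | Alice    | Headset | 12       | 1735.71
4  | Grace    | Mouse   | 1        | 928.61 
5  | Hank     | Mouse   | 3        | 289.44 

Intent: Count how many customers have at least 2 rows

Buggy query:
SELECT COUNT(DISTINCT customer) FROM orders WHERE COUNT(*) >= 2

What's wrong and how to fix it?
Bug: COUNT(*) cannot appear in WHERE; the per-group count doesn't exist yet

Fix: Group first with HAVING COUNT(*) >= 2, then COUNT the resulting groups

Corrected query:
SELECT COUNT(*) FROM (SELECT customer FROM orders GROUP BY customer HAVING COUNT(*) >= 2)

Result:
COUNT(*)
--------
2       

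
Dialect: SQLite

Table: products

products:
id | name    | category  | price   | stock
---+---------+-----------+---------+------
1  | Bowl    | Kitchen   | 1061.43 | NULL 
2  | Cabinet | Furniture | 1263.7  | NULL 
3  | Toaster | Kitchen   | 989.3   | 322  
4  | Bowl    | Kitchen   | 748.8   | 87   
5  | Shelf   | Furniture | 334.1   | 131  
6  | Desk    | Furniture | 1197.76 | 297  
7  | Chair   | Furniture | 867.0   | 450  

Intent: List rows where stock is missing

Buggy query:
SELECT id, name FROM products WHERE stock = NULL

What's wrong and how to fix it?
Bug: Comparing to NULL with '=' never matches; NULL = NULL is unknown, not true

Fix: Replace '= NULL' with 'IS NULL'

Corrected query:
SELECT id, name FROM products WHERE stock IS NULL

Result:
id | name   
---+--------
1  | Bowl   
2  | Cabinet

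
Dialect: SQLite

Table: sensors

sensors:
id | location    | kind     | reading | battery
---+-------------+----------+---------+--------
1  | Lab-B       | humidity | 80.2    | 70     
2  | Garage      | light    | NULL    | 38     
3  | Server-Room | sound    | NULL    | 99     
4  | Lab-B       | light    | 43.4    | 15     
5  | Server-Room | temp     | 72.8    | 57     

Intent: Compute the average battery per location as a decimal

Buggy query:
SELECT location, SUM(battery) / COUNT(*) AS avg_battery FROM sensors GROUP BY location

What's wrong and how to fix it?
Bug: Both operands are integers, so '/' performs integer division and truncates

Fix: Multiply by 1.0 (or CAST to REAL) to force floating-point division

Corrected query:
SELECT location, SUM(battery) * 1.0 / COUNT(*) AS avg_battery FROM sensors GROUP BY location

Result:
location    | avg_battery
------------+------------
Garage      | 38         
Lab-B       | 42.5       
Server-Room | 78         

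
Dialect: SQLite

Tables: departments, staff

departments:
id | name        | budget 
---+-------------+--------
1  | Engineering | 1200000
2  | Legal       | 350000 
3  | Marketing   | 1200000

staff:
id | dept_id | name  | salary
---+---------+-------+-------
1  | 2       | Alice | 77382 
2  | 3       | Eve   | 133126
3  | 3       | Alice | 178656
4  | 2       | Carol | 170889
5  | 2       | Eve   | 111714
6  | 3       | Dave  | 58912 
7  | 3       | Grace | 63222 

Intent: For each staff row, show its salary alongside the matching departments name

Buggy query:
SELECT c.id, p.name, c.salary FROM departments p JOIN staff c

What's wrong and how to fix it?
Bug: Missing join condition: each staff row is matched to all departments rows instead of just its own

Fix: Add ON c.dept_id = p.id to the JOIN

Corrected query:
SELECT c.id, p.name, c.salary FROM departments p JOIN staff c ON c.dept_id = p.id

Result:
id | name      | salary
---+-----------+-------
1  | Legal     | 77382 
2  | Marketing | 133126
3  | Marketing | 178656
4  | Legal     | 170889
5  | Legal     | 111714
6  | Marketing | 58912 
7  | Marketing | 63222 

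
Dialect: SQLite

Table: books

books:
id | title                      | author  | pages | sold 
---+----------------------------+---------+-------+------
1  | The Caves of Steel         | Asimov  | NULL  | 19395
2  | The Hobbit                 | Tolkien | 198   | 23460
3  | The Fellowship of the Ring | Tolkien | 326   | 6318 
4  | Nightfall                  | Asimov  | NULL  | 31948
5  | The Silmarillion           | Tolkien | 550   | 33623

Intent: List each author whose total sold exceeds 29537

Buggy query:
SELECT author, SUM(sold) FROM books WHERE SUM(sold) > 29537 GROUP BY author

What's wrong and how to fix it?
Bug: Aggregate functions cannot appear in a WHERE clause

Fix: Use HAVING (which filters groups after aggregation) instead of WHERE

Corrected query:
SELECT author, SUM(sold) FROM books GROUP BY author HAVING SUM(sold) > 29537

Result:
author  | SUM(sold)
--------+----------
Asimov  | 51343    
Tolkien | 63401    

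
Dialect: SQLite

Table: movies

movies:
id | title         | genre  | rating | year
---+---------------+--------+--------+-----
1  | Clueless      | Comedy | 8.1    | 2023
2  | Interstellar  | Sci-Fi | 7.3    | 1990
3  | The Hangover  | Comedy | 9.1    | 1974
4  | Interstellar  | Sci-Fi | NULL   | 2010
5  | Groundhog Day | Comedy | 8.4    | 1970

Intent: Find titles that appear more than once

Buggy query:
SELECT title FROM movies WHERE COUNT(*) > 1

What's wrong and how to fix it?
Bug: COUNT(*) is an aggregate and cannot be used in WHERE

Fix: GROUP BY title, then filter groups with HAVING COUNT(*) > 1

Corrected query:
SELECT title FROM movies GROUP BY title HAVING COUNT(*) > 1

Result:
title       
------------
Interstellar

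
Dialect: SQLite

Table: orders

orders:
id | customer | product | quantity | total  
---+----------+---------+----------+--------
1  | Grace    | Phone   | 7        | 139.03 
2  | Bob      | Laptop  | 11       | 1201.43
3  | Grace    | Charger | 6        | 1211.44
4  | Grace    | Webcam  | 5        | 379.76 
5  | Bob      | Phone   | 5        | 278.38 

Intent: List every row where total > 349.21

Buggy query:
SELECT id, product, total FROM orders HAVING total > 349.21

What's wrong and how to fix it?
Bug: HAVING filters the output of aggregation, but this query has no GROUP BY and no aggregate functions, so SQLite rejects it (HAVING clause on a non-aggregate query); the condition here is per row

Fix: Replace HAVING with WHERE since the condition applies to individual rows

Corrected query:
SELECT id, product, total FROM orders WHERE total > 349.21

Result:
id | product | total  
---+---------+--------
2  | Laptop  | 1201.43
3  | Charger | 1211.44
4  | Webcam  | 379.76 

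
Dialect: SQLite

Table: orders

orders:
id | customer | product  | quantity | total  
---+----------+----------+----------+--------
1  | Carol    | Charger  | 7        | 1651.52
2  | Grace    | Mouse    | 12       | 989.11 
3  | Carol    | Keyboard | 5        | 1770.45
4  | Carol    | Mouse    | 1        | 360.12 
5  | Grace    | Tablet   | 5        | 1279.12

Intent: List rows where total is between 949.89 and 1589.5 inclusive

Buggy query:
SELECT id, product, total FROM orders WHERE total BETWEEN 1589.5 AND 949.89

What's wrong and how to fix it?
Bug: The bounds are reversed; BETWEEN a AND b requires a <= b to match anything

Fix: Write BETWEEN 949.89 AND 1589.5

Corrected query:
SELECT id, product, total FROM orders WHERE total BETWEEN 949.89 AND 1589.5

Result:
id | product | total  
---+---------+--------
2  | Mouse   | 989.11 
5  | Tablet  | 1279.12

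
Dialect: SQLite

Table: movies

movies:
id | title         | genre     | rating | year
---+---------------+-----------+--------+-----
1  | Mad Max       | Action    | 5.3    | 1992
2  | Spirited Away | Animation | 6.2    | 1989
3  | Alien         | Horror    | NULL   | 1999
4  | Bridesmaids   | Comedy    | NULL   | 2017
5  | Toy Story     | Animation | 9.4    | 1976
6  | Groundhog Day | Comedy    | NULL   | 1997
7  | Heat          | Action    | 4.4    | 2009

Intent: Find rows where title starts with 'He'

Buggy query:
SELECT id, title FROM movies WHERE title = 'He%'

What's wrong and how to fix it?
Bug: '=' compares the literal string including the % character; pattern matching needs LIKE

Fix: Use LIKE for wildcard pattern matching

Corrected query:
SELECT id, title FROM movies WHERE title LIKE 'He%'

Result:
id | title
---+------
7  | Heat 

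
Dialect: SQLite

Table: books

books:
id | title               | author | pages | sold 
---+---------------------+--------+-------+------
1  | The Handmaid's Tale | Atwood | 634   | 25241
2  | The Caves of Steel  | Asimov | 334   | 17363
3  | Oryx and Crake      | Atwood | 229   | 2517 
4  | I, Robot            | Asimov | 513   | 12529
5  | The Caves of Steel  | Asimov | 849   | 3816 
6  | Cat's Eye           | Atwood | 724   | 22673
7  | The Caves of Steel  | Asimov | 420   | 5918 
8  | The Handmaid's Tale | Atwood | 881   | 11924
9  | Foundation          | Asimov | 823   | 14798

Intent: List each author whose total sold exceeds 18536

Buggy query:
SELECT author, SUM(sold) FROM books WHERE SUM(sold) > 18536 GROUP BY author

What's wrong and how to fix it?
Bug: Aggregate functions cannot appear in a WHERE clause

Fix: Use HAVING (which filters groups after aggregation) instead of WHERE

Corrected query:
SELECT author, SUM(sold) FROM books GROUP BY author HAVING SUM(sold) > 18536

Result:
author | SUM(sold)
-------+----------
Asimov | 54424    
Atwood | 62355    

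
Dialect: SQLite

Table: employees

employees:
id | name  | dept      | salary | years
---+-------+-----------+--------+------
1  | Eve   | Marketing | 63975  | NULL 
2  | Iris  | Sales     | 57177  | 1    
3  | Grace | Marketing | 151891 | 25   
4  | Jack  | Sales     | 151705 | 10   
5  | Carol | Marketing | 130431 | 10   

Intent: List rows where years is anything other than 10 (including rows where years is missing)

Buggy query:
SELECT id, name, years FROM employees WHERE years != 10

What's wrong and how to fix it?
Bug: Inequality against NULL is unknown, not true; rows with NULL are dropped

Fix: Handle NULL separately with IS NULL alongside the inequality

Corrected query:
SELECT id, name, years FROM employees WHERE years != 10 OR years IS NULL

Result:
id | name  | years
---+-------+------
1  | Eve   | NULL 
2  | Iris  | 1    
3  | Grace | 25   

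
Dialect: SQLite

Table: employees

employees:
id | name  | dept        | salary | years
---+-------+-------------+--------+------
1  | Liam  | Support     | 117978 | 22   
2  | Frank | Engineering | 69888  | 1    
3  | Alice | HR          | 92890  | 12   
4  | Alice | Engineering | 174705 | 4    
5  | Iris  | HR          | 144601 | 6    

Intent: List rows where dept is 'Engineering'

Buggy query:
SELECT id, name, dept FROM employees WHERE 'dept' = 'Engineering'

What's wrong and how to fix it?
Bug: 'dept' in single quotes is a string literal, not the column; the comparison is literal-vs-literal and never true

Fix: Reference the column as dept without single quotes

Corrected query:
SELECT id, name, dept FROM employees WHERE dept = 'Engineering'

Result:
id | name  | dept       
---+-------+------------
2  | Frank | Engineering
4  | Alice | Engineering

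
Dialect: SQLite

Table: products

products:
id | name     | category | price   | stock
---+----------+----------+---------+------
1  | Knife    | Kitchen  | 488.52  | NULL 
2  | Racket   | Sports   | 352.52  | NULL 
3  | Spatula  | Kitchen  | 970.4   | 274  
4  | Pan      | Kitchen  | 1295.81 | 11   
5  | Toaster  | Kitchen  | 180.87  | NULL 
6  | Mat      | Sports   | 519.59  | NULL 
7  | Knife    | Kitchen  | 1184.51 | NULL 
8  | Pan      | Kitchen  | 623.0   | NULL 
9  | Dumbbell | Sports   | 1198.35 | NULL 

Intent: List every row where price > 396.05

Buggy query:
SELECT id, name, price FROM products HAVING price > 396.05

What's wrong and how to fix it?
Bug: HAVING filters the output of aggregation, but this query has no GROUP BY and no aggregate functions, so SQLite rejects it (HAVING clause on a non-aggregate query); the condition here is per row

Fix: Replace HAVING with WHERE since the condition applies to individual rows

Corrected query:
SELECT id, name, price FROM products WHERE price > 396.05

Result:
id | name     | price  
---+----------+--------
1  | Knife    | 488.52 
3  | Spatula  | 970.4  
4  | Pan      | 1295.81
6  | Mat      | 519.59 
7  | Knife    | 1184.51
8  | Pan      | 623    
9  | Dumbbell | 1198.35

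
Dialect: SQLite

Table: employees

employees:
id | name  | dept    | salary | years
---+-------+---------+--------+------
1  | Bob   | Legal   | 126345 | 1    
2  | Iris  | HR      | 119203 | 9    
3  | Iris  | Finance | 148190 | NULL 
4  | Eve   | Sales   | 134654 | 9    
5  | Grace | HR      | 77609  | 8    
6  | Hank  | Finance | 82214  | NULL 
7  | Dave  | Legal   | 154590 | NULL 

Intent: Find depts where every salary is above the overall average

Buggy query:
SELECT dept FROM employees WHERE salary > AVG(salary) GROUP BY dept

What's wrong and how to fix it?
Bug: AVG() is an aggregate; it can't sit directly in WHERE

Fix: Compute the overall average in a scalar subquery and compare each group's MIN against it in HAVING

Corrected query:
SELECT dept FROM employees GROUP BY dept HAVING MIN(salary) > (SELECT AVG(salary) FROM employees)

Result:
dept 
-----
Legal
Sales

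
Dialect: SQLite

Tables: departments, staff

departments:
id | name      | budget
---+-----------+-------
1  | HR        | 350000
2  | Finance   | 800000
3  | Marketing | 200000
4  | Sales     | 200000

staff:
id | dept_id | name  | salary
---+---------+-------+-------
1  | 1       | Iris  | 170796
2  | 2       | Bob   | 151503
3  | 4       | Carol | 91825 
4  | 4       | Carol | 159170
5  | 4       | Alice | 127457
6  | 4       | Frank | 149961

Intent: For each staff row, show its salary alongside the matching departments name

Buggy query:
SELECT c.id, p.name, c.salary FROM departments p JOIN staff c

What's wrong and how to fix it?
Bug: Missing join condition: each staff row is matched to all departments rows instead of just its own

Fix: Add ON c.dept_id = p.id to the JOIN

Corrected query:
SELECT c.id, p.name, c.salary FROM departments p JOIN staff c ON c.dept_id = p.id

Result:
id | name    | salary
---+---------+-------
1  | HR      | 170796
2  | Finance | 151503
3  | Sales   | 91825 
4  | Sales   | 159170
5  | Sales   | 127457
6  | Sales   | 149961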